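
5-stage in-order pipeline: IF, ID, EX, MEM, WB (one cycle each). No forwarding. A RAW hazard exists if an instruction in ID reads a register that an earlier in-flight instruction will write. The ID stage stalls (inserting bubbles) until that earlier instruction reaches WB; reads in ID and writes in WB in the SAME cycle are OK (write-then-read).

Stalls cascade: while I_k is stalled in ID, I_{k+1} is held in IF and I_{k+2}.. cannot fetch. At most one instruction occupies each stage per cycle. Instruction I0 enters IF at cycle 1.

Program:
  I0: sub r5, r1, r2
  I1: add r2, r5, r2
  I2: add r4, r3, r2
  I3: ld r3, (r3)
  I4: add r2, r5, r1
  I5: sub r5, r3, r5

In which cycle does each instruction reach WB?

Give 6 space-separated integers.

I0 sub r5 <- r1,r2: IF@1 ID@2 stall=0 (-) EX@3 MEM@4 WB@5
I1 add r2 <- r5,r2: IF@2 ID@3 stall=2 (RAW on I0.r5 (WB@5)) EX@6 MEM@7 WB@8
I2 add r4 <- r3,r2: IF@3 ID@6 stall=2 (RAW on I1.r2 (WB@8)) EX@9 MEM@10 WB@11
I3 ld r3 <- r3: IF@6 ID@9 stall=0 (-) EX@10 MEM@11 WB@12
I4 add r2 <- r5,r1: IF@9 ID@10 stall=0 (-) EX@11 MEM@12 WB@13
I5 sub r5 <- r3,r5: IF@10 ID@11 stall=1 (RAW on I3.r3 (WB@12)) EX@13 MEM@14 WB@15

Answer: 5 8 11 12 13 15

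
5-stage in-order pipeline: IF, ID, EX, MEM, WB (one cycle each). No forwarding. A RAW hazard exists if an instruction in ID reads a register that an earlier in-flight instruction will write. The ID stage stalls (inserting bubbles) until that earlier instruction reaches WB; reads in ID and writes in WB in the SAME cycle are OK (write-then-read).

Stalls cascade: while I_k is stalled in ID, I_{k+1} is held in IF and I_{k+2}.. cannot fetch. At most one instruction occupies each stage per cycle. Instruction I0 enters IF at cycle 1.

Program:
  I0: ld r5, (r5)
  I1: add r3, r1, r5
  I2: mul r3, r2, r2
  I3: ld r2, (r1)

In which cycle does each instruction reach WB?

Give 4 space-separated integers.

I0 ld r5 <- r5: IF@1 ID@2 stall=0 (-) EX@3 MEM@4 WB@5
I1 add r3 <- r1,r5: IF@2 ID@3 stall=2 (RAW on I0.r5 (WB@5)) EX@6 MEM@7 WB@8
I2 mul r3 <- r2,r2: IF@3 ID@6 stall=0 (-) EX@7 MEM@8 WB@9
I3 ld r2 <- r1: IF@6 ID@7 stall=0 (-) EX@8 MEM@9 WB@10

Answer: 5 8 9 10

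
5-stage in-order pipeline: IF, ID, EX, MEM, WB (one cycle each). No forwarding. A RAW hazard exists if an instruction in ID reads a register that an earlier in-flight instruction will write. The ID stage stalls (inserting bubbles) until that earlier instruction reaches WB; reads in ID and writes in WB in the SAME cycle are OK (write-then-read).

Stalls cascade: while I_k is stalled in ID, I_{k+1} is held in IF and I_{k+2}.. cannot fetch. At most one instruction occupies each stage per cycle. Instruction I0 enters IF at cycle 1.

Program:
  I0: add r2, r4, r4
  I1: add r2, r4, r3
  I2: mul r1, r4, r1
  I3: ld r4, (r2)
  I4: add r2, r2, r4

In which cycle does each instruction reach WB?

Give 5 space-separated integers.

I0 add r2 <- r4,r4: IF@1 ID@2 stall=0 (-) EX@3 MEM@4 WB@5
I1 add r2 <- r4,r3: IF@2 ID@3 stall=0 (-) EX@4 MEM@5 WB@6
I2 mul r1 <- r4,r1: IF@3 ID@4 stall=0 (-) EX@5 MEM@6 WB@7
I3 ld r4 <- r2: IF@4 ID@5 stall=1 (RAW on I1.r2 (WB@6)) EX@7 MEM@8 WB@9
I4 add r2 <- r2,r4: IF@5 ID@7 stall=2 (RAW on I3.r4 (WB@9)) EX@10 MEM@11 WB@12

Answer: 5 6 7 9 12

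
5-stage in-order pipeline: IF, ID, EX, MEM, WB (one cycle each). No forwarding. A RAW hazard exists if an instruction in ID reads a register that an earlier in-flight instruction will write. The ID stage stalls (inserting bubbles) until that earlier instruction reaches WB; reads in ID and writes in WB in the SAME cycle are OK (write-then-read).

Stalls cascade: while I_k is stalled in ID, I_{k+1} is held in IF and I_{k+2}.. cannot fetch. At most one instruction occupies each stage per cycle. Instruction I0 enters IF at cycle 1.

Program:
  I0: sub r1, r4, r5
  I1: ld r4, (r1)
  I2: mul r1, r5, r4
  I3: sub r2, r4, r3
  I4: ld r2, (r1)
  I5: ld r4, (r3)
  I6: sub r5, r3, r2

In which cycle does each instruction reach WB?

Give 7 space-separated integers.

I0 sub r1 <- r4,r5: IF@1 ID@2 stall=0 (-) EX@3 MEM@4 WB@5
I1 ld r4 <- r1: IF@2 ID@3 stall=2 (RAW on I0.r1 (WB@5)) EX@6 MEM@7 WB@8
I2 mul r1 <- r5,r4: IF@3 ID@6 stall=2 (RAW on I1.r4 (WB@8)) EX@9 MEM@10 WB@11
I3 sub r2 <- r4,r3: IF@6 ID@9 stall=0 (-) EX@10 MEM@11 WB@12
I4 ld r2 <- r1: IF@9 ID@10 stall=1 (RAW on I2.r1 (WB@11)) EX@12 MEM@13 WB@14
I5 ld r4 <- r3: IF@10 ID@12 stall=0 (-) EX@13 MEM@14 WB@15
I6 sub r5 <- r3,r2: IF@12 ID@13 stall=1 (RAW on I4.r2 (WB@14)) EX@15 MEM@16 WB@17

Answer: 5 8 11 12 14 15 17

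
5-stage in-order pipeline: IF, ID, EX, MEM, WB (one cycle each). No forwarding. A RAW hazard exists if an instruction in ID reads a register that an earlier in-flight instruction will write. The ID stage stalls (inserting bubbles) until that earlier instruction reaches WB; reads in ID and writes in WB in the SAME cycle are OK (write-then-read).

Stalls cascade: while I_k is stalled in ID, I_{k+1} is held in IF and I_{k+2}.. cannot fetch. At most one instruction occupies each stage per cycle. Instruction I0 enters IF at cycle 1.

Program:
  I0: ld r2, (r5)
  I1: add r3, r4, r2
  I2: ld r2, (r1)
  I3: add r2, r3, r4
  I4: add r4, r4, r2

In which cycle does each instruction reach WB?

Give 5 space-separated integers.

Answer: 5 8 9 11 14

Derivation:
I0 ld r2 <- r5: IF@1 ID@2 stall=0 (-) EX@3 MEM@4 WB@5
I1 add r3 <- r4,r2: IF@2 ID@3 stall=2 (RAW on I0.r2 (WB@5)) EX@6 MEM@7 WB@8
I2 ld r2 <- r1: IF@3 ID@6 stall=0 (-) EX@7 MEM@8 WB@9
I3 add r2 <- r3,r4: IF@6 ID@7 stall=1 (RAW on I1.r3 (WB@8)) EX@9 MEM@10 WB@11
I4 add r4 <- r4,r2: IF@7 ID@9 stall=2 (RAW on I3.r2 (WB@11)) EX@12 MEM@13 WB@14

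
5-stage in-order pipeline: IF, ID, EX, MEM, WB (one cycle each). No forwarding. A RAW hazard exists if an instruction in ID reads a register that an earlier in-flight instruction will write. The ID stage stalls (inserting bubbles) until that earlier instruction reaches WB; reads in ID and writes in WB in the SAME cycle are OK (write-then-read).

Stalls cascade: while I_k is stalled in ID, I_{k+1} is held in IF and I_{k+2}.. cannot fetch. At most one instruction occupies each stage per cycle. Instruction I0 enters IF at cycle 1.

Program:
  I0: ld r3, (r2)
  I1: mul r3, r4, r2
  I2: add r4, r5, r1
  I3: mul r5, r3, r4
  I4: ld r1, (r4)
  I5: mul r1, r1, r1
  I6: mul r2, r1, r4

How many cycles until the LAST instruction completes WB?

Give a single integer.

Answer: 17

Derivation:
I0 ld r3 <- r2: IF@1 ID@2 stall=0 (-) EX@3 MEM@4 WB@5
I1 mul r3 <- r4,r2: IF@2 ID@3 stall=0 (-) EX@4 MEM@5 WB@6
I2 add r4 <- r5,r1: IF@3 ID@4 stall=0 (-) EX@5 MEM@6 WB@7
I3 mul r5 <- r3,r4: IF@4 ID@5 stall=2 (RAW on I2.r4 (WB@7)) EX@8 MEM@9 WB@10
I4 ld r1 <- r4: IF@5 ID@8 stall=0 (-) EX@9 MEM@10 WB@11
I5 mul r1 <- r1,r1: IF@8 ID@9 stall=2 (RAW on I4.r1 (WB@11)) EX@12 MEM@13 WB@14
I6 mul r2 <- r1,r4: IF@9 ID@12 stall=2 (RAW on I5.r1 (WB@14)) EX@15 MEM@16 WB@17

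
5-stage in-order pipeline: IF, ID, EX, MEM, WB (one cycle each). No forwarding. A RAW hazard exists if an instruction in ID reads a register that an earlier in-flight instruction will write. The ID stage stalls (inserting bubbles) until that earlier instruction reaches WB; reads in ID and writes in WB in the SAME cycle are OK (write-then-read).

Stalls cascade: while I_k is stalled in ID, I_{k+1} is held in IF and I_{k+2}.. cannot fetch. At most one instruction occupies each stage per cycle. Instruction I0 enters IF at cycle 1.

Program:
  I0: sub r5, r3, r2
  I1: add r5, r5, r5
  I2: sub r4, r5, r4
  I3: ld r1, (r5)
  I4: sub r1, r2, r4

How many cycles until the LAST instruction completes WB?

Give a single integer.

I0 sub r5 <- r3,r2: IF@1 ID@2 stall=0 (-) EX@3 MEM@4 WB@5
I1 add r5 <- r5,r5: IF@2 ID@3 stall=2 (RAW on I0.r5 (WB@5)) EX@6 MEM@7 WB@8
I2 sub r4 <- r5,r4: IF@3 ID@6 stall=2 (RAW on I1.r5 (WB@8)) EX@9 MEM@10 WB@11
I3 ld r1 <- r5: IF@6 ID@9 stall=0 (-) EX@10 MEM@11 WB@12
I4 sub r1 <- r2,r4: IF@9 ID@10 stall=1 (RAW on I2.r4 (WB@11)) EX@12 MEM@13 WB@14

Answer: 14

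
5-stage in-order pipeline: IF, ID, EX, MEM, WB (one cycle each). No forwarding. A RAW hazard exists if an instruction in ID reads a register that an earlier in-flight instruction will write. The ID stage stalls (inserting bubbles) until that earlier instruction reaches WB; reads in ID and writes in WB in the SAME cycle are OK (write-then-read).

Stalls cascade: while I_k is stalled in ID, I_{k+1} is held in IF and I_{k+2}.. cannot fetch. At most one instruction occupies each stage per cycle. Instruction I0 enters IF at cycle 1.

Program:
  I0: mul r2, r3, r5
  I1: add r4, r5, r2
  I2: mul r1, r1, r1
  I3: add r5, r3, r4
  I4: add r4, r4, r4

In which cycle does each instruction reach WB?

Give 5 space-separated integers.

I0 mul r2 <- r3,r5: IF@1 ID@2 stall=0 (-) EX@3 MEM@4 WB@5
I1 add r4 <- r5,r2: IF@2 ID@3 stall=2 (RAW on I0.r2 (WB@5)) EX@6 MEM@7 WB@8
I2 mul r1 <- r1,r1: IF@3 ID@6 stall=0 (-) EX@7 MEM@8 WB@9
I3 add r5 <- r3,r4: IF@6 ID@7 stall=1 (RAW on I1.r4 (WB@8)) EX@9 MEM@10 WB@11
I4 add r4 <- r4,r4: IF@7 ID@9 stall=0 (-) EX@10 MEM@11 WB@12

Answer: 5 8 9 11 12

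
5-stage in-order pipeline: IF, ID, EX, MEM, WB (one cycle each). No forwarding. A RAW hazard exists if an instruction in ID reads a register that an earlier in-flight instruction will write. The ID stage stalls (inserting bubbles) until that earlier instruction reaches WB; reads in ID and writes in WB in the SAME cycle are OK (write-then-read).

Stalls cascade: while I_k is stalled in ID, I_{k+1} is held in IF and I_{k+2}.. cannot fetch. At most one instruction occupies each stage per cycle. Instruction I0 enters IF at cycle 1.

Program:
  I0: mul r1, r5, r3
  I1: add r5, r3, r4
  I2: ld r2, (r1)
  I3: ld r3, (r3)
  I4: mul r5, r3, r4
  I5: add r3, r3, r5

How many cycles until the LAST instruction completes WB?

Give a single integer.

Answer: 15

Derivation:
I0 mul r1 <- r5,r3: IF@1 ID@2 stall=0 (-) EX@3 MEM@4 WB@5
I1 add r5 <- r3,r4: IF@2 ID@3 stall=0 (-) EX@4 MEM@5 WB@6
I2 ld r2 <- r1: IF@3 ID@4 stall=1 (RAW on I0.r1 (WB@5)) EX@6 MEM@7 WB@8
I3 ld r3 <- r3: IF@4 ID@6 stall=0 (-) EX@7 MEM@8 WB@9
I4 mul r5 <- r3,r4: IF@6 ID@7 stall=2 (RAW on I3.r3 (WB@9)) EX@10 MEM@11 WB@12
I5 add r3 <- r3,r5: IF@7 ID@10 stall=2 (RAW on I4.r5 (WB@12)) EX@13 MEM@14 WB@15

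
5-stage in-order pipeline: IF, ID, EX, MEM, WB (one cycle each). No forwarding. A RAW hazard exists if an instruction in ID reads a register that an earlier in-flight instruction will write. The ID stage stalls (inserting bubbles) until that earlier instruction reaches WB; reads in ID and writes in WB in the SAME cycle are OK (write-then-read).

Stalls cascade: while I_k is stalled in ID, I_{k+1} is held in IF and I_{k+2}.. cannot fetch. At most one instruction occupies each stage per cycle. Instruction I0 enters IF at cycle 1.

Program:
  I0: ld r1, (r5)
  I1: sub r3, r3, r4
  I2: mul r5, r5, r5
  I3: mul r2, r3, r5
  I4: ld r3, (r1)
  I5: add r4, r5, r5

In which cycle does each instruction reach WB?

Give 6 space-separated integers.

I0 ld r1 <- r5: IF@1 ID@2 stall=0 (-) EX@3 MEM@4 WB@5
I1 sub r3 <- r3,r4: IF@2 ID@3 stall=0 (-) EX@4 MEM@5 WB@6
I2 mul r5 <- r5,r5: IF@3 ID@4 stall=0 (-) EX@5 MEM@6 WB@7
I3 mul r2 <- r3,r5: IF@4 ID@5 stall=2 (RAW on I2.r5 (WB@7)) EX@8 MEM@9 WB@10
I4 ld r3 <- r1: IF@5 ID@8 stall=0 (-) EX@9 MEM@10 WB@11
I5 add r4 <- r5,r5: IF@8 ID@9 stall=0 (-) EX@10 MEM@11 WB@12

Answer: 5 6 7 10 11 12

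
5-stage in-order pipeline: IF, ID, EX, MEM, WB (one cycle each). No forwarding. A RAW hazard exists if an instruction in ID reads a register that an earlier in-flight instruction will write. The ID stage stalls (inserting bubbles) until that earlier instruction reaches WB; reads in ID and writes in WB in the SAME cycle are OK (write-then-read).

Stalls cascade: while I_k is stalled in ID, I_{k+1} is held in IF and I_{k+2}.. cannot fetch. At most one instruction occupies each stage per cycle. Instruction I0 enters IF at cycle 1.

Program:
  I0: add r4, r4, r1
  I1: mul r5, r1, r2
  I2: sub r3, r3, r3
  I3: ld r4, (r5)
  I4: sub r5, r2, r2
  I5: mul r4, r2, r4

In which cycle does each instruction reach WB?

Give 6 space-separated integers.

I0 add r4 <- r4,r1: IF@1 ID@2 stall=0 (-) EX@3 MEM@4 WB@5
I1 mul r5 <- r1,r2: IF@2 ID@3 stall=0 (-) EX@4 MEM@5 WB@6
I2 sub r3 <- r3,r3: IF@3 ID@4 stall=0 (-) EX@5 MEM@6 WB@7
I3 ld r4 <- r5: IF@4 ID@5 stall=1 (RAW on I1.r5 (WB@6)) EX@7 MEM@8 WB@9
I4 sub r5 <- r2,r2: IF@5 ID@7 stall=0 (-) EX@8 MEM@9 WB@10
I5 mul r4 <- r2,r4: IF@7 ID@8 stall=1 (RAW on I3.r4 (WB@9)) EX@10 MEM@11 WB@12

Answer: 5 6 7 9 10 12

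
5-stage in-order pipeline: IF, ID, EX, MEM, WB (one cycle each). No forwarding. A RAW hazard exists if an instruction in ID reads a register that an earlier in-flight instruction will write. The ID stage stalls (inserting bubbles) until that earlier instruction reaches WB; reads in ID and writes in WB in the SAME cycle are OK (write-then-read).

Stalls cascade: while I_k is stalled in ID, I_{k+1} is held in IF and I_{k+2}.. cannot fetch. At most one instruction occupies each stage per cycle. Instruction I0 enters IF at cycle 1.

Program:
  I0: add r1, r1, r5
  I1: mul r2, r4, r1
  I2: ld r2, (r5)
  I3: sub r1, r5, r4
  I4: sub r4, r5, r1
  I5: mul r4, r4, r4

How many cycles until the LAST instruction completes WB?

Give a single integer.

Answer: 16

Derivation:
I0 add r1 <- r1,r5: IF@1 ID@2 stall=0 (-) EX@3 MEM@4 WB@5
I1 mul r2 <- r4,r1: IF@2 ID@3 stall=2 (RAW on I0.r1 (WB@5)) EX@6 MEM@7 WB@8
I2 ld r2 <- r5: IF@3 ID@6 stall=0 (-) EX@7 MEM@8 WB@9
I3 sub r1 <- r5,r4: IF@6 ID@7 stall=0 (-) EX@8 MEM@9 WB@10
I4 sub r4 <- r5,r1: IF@7 ID@8 stall=2 (RAW on I3.r1 (WB@10)) EX@11 MEM@12 WB@13
I5 mul r4 <- r4,r4: IF@8 ID@11 stall=2 (RAW on I4.r4 (WB@13)) EX@14 MEM@15 WB@16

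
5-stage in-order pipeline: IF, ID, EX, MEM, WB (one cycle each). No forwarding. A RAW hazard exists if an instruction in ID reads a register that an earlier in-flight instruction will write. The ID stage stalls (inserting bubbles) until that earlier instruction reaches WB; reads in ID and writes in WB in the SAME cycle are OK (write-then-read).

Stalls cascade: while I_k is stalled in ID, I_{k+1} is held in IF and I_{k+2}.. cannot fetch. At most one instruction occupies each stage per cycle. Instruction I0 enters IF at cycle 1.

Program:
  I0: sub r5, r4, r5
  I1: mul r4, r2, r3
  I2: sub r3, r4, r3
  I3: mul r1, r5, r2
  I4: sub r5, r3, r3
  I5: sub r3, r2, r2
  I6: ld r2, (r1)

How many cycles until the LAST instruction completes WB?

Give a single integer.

I0 sub r5 <- r4,r5: IF@1 ID@2 stall=0 (-) EX@3 MEM@4 WB@5
I1 mul r4 <- r2,r3: IF@2 ID@3 stall=0 (-) EX@4 MEM@5 WB@6
I2 sub r3 <- r4,r3: IF@3 ID@4 stall=2 (RAW on I1.r4 (WB@6)) EX@7 MEM@8 WB@9
I3 mul r1 <- r5,r2: IF@4 ID@7 stall=0 (-) EX@8 MEM@9 WB@10
I4 sub r5 <- r3,r3: IF@7 ID@8 stall=1 (RAW on I2.r3 (WB@9)) EX@10 MEM@11 WB@12
I5 sub r3 <- r2,r2: IF@8 ID@10 stall=0 (-) EX@11 MEM@12 WB@13
I6 ld r2 <- r1: IF@10 ID@11 stall=0 (-) EX@12 MEM@13 WB@14

Answer: 14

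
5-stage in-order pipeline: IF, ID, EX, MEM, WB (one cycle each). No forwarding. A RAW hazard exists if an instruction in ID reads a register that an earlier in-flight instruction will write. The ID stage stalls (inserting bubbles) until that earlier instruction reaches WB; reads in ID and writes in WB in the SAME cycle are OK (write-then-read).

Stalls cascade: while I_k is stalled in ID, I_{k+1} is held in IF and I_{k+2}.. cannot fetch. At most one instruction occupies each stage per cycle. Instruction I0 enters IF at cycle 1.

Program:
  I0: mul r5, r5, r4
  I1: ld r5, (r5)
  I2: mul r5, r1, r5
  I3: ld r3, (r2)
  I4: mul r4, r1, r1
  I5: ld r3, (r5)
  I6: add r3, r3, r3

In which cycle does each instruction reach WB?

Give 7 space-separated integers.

Answer: 5 8 11 12 13 14 17

Derivation:
I0 mul r5 <- r5,r4: IF@1 ID@2 stall=0 (-) EX@3 MEM@4 WB@5
I1 ld r5 <- r5: IF@2 ID@3 stall=2 (RAW on I0.r5 (WB@5)) EX@6 MEM@7 WB@8
I2 mul r5 <- r1,r5: IF@3 ID@6 stall=2 (RAW on I1.r5 (WB@8)) EX@9 MEM@10 WB@11
I3 ld r3 <- r2: IF@6 ID@9 stall=0 (-) EX@10 MEM@11 WB@12
I4 mul r4 <- r1,r1: IF@9 ID@10 stall=0 (-) EX@11 MEM@12 WB@13
I5 ld r3 <- r5: IF@10 ID@11 stall=0 (-) EX@12 MEM@13 WB@14
I6 add r3 <- r3,r3: IF@11 ID@12 stall=2 (RAW on I5.r3 (WB@14)) EX@15 MEM@16 WB@17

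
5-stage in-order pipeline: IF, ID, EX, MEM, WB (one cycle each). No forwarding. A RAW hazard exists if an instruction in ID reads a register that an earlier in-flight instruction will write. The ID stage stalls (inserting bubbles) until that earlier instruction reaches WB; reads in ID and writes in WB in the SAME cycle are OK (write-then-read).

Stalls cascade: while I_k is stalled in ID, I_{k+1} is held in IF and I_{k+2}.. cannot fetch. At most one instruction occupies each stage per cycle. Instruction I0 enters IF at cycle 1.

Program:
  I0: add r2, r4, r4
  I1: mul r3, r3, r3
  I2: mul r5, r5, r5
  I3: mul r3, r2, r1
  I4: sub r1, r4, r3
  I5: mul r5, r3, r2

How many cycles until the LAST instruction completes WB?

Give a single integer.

I0 add r2 <- r4,r4: IF@1 ID@2 stall=0 (-) EX@3 MEM@4 WB@5
I1 mul r3 <- r3,r3: IF@2 ID@3 stall=0 (-) EX@4 MEM@5 WB@6
I2 mul r5 <- r5,r5: IF@3 ID@4 stall=0 (-) EX@5 MEM@6 WB@7
I3 mul r3 <- r2,r1: IF@4 ID@5 stall=0 (-) EX@6 MEM@7 WB@8
I4 sub r1 <- r4,r3: IF@5 ID@6 stall=2 (RAW on I3.r3 (WB@8)) EX@9 MEM@10 WB@11
I5 mul r5 <- r3,r2: IF@6 ID@9 stall=0 (-) EX@10 MEM@11 WB@12

Answer: 12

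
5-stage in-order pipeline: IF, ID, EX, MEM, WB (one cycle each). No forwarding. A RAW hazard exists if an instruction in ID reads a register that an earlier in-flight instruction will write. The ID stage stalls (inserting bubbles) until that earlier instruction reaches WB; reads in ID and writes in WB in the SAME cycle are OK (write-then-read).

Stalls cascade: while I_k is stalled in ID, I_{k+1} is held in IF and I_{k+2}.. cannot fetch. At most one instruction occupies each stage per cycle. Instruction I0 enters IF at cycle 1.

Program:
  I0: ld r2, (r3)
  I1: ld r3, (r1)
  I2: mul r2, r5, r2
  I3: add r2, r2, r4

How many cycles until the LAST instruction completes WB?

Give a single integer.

I0 ld r2 <- r3: IF@1 ID@2 stall=0 (-) EX@3 MEM@4 WB@5
I1 ld r3 <- r1: IF@2 ID@3 stall=0 (-) EX@4 MEM@5 WB@6
I2 mul r2 <- r5,r2: IF@3 ID@4 stall=1 (RAW on I0.r2 (WB@5)) EX@6 MEM@7 WB@8
I3 add r2 <- r2,r4: IF@4 ID@6 stall=2 (RAW on I2.r2 (WB@8)) EX@9 MEM@10 WB@11

Answer: 11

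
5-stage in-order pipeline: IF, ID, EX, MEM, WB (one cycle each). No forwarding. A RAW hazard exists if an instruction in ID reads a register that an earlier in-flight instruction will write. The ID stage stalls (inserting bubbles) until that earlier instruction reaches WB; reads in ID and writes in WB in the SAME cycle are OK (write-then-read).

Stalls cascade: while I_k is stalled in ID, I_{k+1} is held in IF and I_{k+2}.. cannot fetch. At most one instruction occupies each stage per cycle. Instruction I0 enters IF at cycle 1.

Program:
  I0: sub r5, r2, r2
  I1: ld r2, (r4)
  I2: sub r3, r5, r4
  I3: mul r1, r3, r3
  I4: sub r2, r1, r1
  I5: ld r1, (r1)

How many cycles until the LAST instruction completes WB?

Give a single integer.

Answer: 15

Derivation:
I0 sub r5 <- r2,r2: IF@1 ID@2 stall=0 (-) EX@3 MEM@4 WB@5
I1 ld r2 <- r4: IF@2 ID@3 stall=0 (-) EX@4 MEM@5 WB@6
I2 sub r3 <- r5,r4: IF@3 ID@4 stall=1 (RAW on I0.r5 (WB@5)) EX@6 MEM@7 WB@8
I3 mul r1 <- r3,r3: IF@4 ID@6 stall=2 (RAW on I2.r3 (WB@8)) EX@9 MEM@10 WB@11
I4 sub r2 <- r1,r1: IF@6 ID@9 stall=2 (RAW on I3.r1 (WB@11)) EX@12 MEM@13 WB@14
I5 ld r1 <- r1: IF@9 ID@12 stall=0 (-) EX@13 MEM@14 WB@15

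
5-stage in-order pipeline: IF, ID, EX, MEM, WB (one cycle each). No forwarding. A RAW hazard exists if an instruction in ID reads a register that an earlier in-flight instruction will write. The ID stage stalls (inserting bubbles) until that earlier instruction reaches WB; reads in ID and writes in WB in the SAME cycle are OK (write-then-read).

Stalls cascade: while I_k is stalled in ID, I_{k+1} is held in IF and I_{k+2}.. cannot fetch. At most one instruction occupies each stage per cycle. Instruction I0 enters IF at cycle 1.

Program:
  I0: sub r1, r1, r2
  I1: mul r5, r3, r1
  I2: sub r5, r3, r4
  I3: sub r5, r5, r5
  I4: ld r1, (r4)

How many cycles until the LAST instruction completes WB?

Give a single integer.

Answer: 13

Derivation:
I0 sub r1 <- r1,r2: IF@1 ID@2 stall=0 (-) EX@3 MEM@4 WB@5
I1 mul r5 <- r3,r1: IF@2 ID@3 stall=2 (RAW on I0.r1 (WB@5)) EX@6 MEM@7 WB@8
I2 sub r5 <- r3,r4: IF@3 ID@6 stall=0 (-) EX@7 MEM@8 WB@9
I3 sub r5 <- r5,r5: IF@6 ID@7 stall=2 (RAW on I2.r5 (WB@9)) EX@10 MEM@11 WB@12
I4 ld r1 <- r4: IF@7 ID@10 stall=0 (-) EX@11 MEM@12 WB@13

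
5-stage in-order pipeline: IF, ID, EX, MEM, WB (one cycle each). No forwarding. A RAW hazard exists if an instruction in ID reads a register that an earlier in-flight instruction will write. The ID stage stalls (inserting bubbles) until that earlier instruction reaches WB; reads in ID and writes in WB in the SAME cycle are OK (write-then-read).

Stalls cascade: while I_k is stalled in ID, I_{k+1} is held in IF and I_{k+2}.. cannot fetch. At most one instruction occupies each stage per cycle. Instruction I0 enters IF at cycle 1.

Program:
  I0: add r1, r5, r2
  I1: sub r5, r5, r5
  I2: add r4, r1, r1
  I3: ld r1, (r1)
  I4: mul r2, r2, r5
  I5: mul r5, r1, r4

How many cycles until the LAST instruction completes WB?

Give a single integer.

Answer: 12

Derivation:
I0 add r1 <- r5,r2: IF@1 ID@2 stall=0 (-) EX@3 MEM@4 WB@5
I1 sub r5 <- r5,r5: IF@2 ID@3 stall=0 (-) EX@4 MEM@5 WB@6
I2 add r4 <- r1,r1: IF@3 ID@4 stall=1 (RAW on I0.r1 (WB@5)) EX@6 MEM@7 WB@8
I3 ld r1 <- r1: IF@4 ID@6 stall=0 (-) EX@7 MEM@8 WB@9
I4 mul r2 <- r2,r5: IF@6 ID@7 stall=0 (-) EX@8 MEM@9 WB@10
I5 mul r5 <- r1,r4: IF@7 ID@8 stall=1 (RAW on I3.r1 (WB@9)) EX@10 MEM@11 WB@12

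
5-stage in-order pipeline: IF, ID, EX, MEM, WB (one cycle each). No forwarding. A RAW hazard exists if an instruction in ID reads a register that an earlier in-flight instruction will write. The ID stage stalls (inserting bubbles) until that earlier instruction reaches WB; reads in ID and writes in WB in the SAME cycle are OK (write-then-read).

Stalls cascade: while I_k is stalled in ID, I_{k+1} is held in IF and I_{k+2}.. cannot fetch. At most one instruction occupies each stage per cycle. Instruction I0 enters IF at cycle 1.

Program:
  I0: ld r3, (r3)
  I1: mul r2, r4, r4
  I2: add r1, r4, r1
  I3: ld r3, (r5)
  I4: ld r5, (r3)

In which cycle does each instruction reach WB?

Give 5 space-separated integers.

I0 ld r3 <- r3: IF@1 ID@2 stall=0 (-) EX@3 MEM@4 WB@5
I1 mul r2 <- r4,r4: IF@2 ID@3 stall=0 (-) EX@4 MEM@5 WB@6
I2 add r1 <- r4,r1: IF@3 ID@4 stall=0 (-) EX@5 MEM@6 WB@7
I3 ld r3 <- r5: IF@4 ID@5 stall=0 (-) EX@6 MEM@7 WB@8
I4 ld r5 <- r3: IF@5 ID@6 stall=2 (RAW on I3.r3 (WB@8)) EX@9 MEM@10 WB@11

Answer: 5 6 7 8 11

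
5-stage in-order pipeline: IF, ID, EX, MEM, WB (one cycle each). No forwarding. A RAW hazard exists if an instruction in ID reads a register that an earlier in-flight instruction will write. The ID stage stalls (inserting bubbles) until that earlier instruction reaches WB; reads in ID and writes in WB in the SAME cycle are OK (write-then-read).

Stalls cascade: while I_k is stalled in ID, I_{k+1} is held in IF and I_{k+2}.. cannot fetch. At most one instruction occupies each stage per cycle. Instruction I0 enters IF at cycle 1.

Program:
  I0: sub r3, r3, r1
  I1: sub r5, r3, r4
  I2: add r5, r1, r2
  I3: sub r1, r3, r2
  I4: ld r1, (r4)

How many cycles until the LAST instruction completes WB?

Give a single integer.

I0 sub r3 <- r3,r1: IF@1 ID@2 stall=0 (-) EX@3 MEM@4 WB@5
I1 sub r5 <- r3,r4: IF@2 ID@3 stall=2 (RAW on I0.r3 (WB@5)) EX@6 MEM@7 WB@8
I2 add r5 <- r1,r2: IF@3 ID@6 stall=0 (-) EX@7 MEM@8 WB@9
I3 sub r1 <- r3,r2: IF@6 ID@7 stall=0 (-) EX@8 MEM@9 WB@10
I4 ld r1 <- r4: IF@7 ID@8 stall=0 (-) EX@9 MEM@10 WB@11

Answer: 11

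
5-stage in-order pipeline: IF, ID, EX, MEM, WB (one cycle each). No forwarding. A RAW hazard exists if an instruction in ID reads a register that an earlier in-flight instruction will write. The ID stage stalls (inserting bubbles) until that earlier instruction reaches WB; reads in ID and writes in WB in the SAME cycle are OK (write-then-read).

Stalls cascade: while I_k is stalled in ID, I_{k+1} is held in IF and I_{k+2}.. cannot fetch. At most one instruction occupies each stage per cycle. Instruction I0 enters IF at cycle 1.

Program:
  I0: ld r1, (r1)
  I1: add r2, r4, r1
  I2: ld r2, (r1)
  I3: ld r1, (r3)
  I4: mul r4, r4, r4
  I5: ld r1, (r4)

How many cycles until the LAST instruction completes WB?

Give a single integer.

I0 ld r1 <- r1: IF@1 ID@2 stall=0 (-) EX@3 MEM@4 WB@5
I1 add r2 <- r4,r1: IF@2 ID@3 stall=2 (RAW on I0.r1 (WB@5)) EX@6 MEM@7 WB@8
I2 ld r2 <- r1: IF@3 ID@6 stall=0 (-) EX@7 MEM@8 WB@9
I3 ld r1 <- r3: IF@6 ID@7 stall=0 (-) EX@8 MEM@9 WB@10
I4 mul r4 <- r4,r4: IF@7 ID@8 stall=0 (-) EX@9 MEM@10 WB@11
I5 ld r1 <- r4: IF@8 ID@9 stall=2 (RAW on I4.r4 (WB@11)) EX@12 MEM@13 WB@14

Answer: 14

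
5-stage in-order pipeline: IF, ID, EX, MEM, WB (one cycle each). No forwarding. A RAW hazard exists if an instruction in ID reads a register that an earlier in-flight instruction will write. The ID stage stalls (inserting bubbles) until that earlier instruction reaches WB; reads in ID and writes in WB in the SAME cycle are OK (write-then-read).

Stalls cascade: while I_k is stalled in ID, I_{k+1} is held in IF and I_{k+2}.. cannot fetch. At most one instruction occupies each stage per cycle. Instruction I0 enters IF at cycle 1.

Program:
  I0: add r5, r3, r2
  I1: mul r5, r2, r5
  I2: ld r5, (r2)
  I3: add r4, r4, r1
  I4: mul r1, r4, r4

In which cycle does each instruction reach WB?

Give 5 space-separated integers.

Answer: 5 8 9 10 13

Derivation:
I0 add r5 <- r3,r2: IF@1 ID@2 stall=0 (-) EX@3 MEM@4 WB@5
I1 mul r5 <- r2,r5: IF@2 ID@3 stall=2 (RAW on I0.r5 (WB@5)) EX@6 MEM@7 WB@8
I2 ld r5 <- r2: IF@3 ID@6 stall=0 (-) EX@7 MEM@8 WB@9
I3 add r4 <- r4,r1: IF@6 ID@7 stall=0 (-) EX@8 MEM@9 WB@10
I4 mul r1 <- r4,r4: IF@7 ID@8 stall=2 (RAW on I3.r4 (WB@10)) EX@11 MEM@12 WB@13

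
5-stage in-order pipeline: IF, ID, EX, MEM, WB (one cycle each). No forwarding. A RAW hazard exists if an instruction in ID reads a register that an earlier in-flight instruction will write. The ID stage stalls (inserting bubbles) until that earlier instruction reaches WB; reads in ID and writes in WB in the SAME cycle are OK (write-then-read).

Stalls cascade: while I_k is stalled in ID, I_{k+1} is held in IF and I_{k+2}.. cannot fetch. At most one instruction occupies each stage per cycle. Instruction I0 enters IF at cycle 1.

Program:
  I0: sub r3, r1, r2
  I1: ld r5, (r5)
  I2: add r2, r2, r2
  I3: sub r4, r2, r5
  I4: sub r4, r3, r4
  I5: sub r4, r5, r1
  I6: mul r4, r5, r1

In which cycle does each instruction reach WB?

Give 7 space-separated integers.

Answer: 5 6 7 10 13 14 15

Derivation:
I0 sub r3 <- r1,r2: IF@1 ID@2 stall=0 (-) EX@3 MEM@4 WB@5
I1 ld r5 <- r5: IF@2 ID@3 stall=0 (-) EX@4 MEM@5 WB@6
I2 add r2 <- r2,r2: IF@3 ID@4 stall=0 (-) EX@5 MEM@6 WB@7
I3 sub r4 <- r2,r5: IF@4 ID@5 stall=2 (RAW on I2.r2 (WB@7)) EX@8 MEM@9 WB@10
I4 sub r4 <- r3,r4: IF@5 ID@8 stall=2 (RAW on I3.r4 (WB@10)) EX@11 MEM@12 WB@13
I5 sub r4 <- r5,r1: IF@8 ID@11 stall=0 (-) EX@12 MEM@13 WB@14
I6 mul r4 <- r5,r1: IF@11 ID@12 stall=0 (-) EX@13 MEM@14 WB@15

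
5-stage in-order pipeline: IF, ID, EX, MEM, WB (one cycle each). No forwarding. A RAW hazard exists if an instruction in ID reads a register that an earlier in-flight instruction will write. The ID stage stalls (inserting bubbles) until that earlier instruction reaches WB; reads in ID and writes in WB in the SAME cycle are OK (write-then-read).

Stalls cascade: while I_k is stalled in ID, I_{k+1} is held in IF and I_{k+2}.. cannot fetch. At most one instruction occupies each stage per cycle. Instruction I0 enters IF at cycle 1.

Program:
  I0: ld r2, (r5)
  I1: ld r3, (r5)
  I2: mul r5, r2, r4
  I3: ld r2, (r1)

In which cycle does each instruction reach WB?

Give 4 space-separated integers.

I0 ld r2 <- r5: IF@1 ID@2 stall=0 (-) EX@3 MEM@4 WB@5
I1 ld r3 <- r5: IF@2 ID@3 stall=0 (-) EX@4 MEM@5 WB@6
I2 mul r5 <- r2,r4: IF@3 ID@4 stall=1 (RAW on I0.r2 (WB@5)) EX@6 MEM@7 WB@8
I3 ld r2 <- r1: IF@4 ID@6 stall=0 (-) EX@7 MEM@8 WB@9

Answer: 5 6 8 9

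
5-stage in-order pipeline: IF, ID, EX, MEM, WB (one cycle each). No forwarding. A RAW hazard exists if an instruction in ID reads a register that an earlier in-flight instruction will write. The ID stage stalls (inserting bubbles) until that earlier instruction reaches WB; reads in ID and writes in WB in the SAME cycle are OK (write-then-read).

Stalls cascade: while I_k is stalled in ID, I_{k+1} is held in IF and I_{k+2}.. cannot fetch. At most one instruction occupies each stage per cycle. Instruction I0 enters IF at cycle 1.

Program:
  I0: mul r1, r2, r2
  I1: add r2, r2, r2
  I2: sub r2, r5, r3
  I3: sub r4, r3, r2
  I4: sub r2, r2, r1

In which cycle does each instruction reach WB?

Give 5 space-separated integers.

I0 mul r1 <- r2,r2: IF@1 ID@2 stall=0 (-) EX@3 MEM@4 WB@5
I1 add r2 <- r2,r2: IF@2 ID@3 stall=0 (-) EX@4 MEM@5 WB@6
I2 sub r2 <- r5,r3: IF@3 ID@4 stall=0 (-) EX@5 MEM@6 WB@7
I3 sub r4 <- r3,r2: IF@4 ID@5 stall=2 (RAW on I2.r2 (WB@7)) EX@8 MEM@9 WB@10
I4 sub r2 <- r2,r1: IF@5 ID@8 stall=0 (-) EX@9 MEM@10 WB@11

Answer: 5 6 7 10 11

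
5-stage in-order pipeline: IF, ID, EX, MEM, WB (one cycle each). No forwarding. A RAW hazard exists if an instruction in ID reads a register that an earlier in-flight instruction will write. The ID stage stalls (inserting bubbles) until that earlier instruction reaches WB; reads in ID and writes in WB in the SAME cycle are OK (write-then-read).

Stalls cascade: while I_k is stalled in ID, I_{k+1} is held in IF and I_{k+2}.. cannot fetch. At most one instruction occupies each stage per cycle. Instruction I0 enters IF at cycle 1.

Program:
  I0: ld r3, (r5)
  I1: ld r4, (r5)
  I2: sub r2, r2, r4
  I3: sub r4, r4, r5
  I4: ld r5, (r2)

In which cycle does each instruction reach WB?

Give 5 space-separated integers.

Answer: 5 6 9 10 12

Derivation:
I0 ld r3 <- r5: IF@1 ID@2 stall=0 (-) EX@3 MEM@4 WB@5
I1 ld r4 <- r5: IF@2 ID@3 stall=0 (-) EX@4 MEM@5 WB@6
I2 sub r2 <- r2,r4: IF@3 ID@4 stall=2 (RAW on I1.r4 (WB@6)) EX@7 MEM@8 WB@9
I3 sub r4 <- r4,r5: IF@4 ID@7 stall=0 (-) EX@8 MEM@9 WB@10
I4 ld r5 <- r2: IF@7 ID@8 stall=1 (RAW on I2.r2 (WB@9)) EX@10 MEM@11 WB@12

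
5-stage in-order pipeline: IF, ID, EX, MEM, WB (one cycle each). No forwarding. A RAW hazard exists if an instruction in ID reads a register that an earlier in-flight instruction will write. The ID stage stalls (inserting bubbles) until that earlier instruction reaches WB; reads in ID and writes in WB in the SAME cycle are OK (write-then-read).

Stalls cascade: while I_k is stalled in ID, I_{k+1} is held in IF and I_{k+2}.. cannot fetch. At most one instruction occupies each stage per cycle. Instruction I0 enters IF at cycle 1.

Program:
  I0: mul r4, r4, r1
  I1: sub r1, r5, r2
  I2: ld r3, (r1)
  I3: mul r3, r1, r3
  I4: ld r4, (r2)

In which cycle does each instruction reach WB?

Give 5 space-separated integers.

Answer: 5 6 9 12 13

Derivation:
I0 mul r4 <- r4,r1: IF@1 ID@2 stall=0 (-) EX@3 MEM@4 WB@5
I1 sub r1 <- r5,r2: IF@2 ID@3 stall=0 (-) EX@4 MEM@5 WB@6
I2 ld r3 <- r1: IF@3 ID@4 stall=2 (RAW on I1.r1 (WB@6)) EX@7 MEM@8 WB@9
I3 mul r3 <- r1,r3: IF@4 ID@7 stall=2 (RAW on I2.r3 (WB@9)) EX@10 MEM@11 WB@12
I4 ld r4 <- r2: IF@7 ID@10 stall=0 (-) EX@11 MEM@12 WB@13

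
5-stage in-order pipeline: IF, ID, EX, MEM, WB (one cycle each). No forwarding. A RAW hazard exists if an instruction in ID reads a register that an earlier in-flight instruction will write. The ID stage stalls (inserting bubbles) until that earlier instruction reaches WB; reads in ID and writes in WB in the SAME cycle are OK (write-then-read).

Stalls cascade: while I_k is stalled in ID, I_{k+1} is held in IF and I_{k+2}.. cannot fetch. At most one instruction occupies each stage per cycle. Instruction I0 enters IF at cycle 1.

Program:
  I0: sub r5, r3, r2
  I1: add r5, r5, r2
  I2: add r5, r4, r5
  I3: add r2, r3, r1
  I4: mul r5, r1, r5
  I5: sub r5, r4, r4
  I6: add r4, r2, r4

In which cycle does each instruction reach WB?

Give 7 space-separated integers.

I0 sub r5 <- r3,r2: IF@1 ID@2 stall=0 (-) EX@3 MEM@4 WB@5
I1 add r5 <- r5,r2: IF@2 ID@3 stall=2 (RAW on I0.r5 (WB@5)) EX@6 MEM@7 WB@8
I2 add r5 <- r4,r5: IF@3 ID@6 stall=2 (RAW on I1.r5 (WB@8)) EX@9 MEM@10 WB@11
I3 add r2 <- r3,r1: IF@6 ID@9 stall=0 (-) EX@10 MEM@11 WB@12
I4 mul r5 <- r1,r5: IF@9 ID@10 stall=1 (RAW on I2.r5 (WB@11)) EX@12 MEM@13 WB@14
I5 sub r5 <- r4,r4: IF@10 ID@12 stall=0 (-) EX@13 MEM@14 WB@15
I6 add r4 <- r2,r4: IF@12 ID@13 stall=0 (-) EX@14 MEM@15 WB@16

Answer: 5 8 11 12 14 15 16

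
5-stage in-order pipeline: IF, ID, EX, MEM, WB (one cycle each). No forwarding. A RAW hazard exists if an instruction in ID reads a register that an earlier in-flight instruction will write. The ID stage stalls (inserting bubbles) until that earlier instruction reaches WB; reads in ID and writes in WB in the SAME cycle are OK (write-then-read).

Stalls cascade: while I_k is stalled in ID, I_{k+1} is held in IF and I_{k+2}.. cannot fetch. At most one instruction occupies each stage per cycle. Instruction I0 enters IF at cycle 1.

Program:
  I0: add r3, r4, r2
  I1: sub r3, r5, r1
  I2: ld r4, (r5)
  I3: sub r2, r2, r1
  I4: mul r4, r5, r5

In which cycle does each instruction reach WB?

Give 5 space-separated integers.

Answer: 5 6 7 8 9

Derivation:
I0 add r3 <- r4,r2: IF@1 ID@2 stall=0 (-) EX@3 MEM@4 WB@5
I1 sub r3 <- r5,r1: IF@2 ID@3 stall=0 (-) EX@4 MEM@5 WB@6
I2 ld r4 <- r5: IF@3 ID@4 stall=0 (-) EX@5 MEM@6 WB@7
I3 sub r2 <- r2,r1: IF@4 ID@5 stall=0 (-) EX@6 MEM@7 WB@8
I4 mul r4 <- r5,r5: IF@5 ID@6 stall=0 (-) EX@7 MEM@8 WB@9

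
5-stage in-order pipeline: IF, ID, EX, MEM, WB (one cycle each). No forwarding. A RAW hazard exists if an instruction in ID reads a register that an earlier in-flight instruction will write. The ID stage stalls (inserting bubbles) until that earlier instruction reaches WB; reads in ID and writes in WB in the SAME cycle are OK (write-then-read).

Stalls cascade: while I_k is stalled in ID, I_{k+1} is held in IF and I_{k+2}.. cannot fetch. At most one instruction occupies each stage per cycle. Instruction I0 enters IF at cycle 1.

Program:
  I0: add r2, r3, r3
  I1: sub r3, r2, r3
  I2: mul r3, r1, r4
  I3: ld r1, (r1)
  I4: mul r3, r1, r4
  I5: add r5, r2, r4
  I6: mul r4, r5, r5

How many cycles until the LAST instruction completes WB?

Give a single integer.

I0 add r2 <- r3,r3: IF@1 ID@2 stall=0 (-) EX@3 MEM@4 WB@5
I1 sub r3 <- r2,r3: IF@2 ID@3 stall=2 (RAW on I0.r2 (WB@5)) EX@6 MEM@7 WB@8
I2 mul r3 <- r1,r4: IF@3 ID@6 stall=0 (-) EX@7 MEM@8 WB@9
I3 ld r1 <- r1: IF@6 ID@7 stall=0 (-) EX@8 MEM@9 WB@10
I4 mul r3 <- r1,r4: IF@7 ID@8 stall=2 (RAW on I3.r1 (WB@10)) EX@11 MEM@12 WB@13
I5 add r5 <- r2,r4: IF@8 ID@11 stall=0 (-) EX@12 MEM@13 WB@14
I6 mul r4 <- r5,r5: IF@11 ID@12 stall=2 (RAW on I5.r5 (WB@14)) EX@15 MEM@16 WB@17

Answer: 17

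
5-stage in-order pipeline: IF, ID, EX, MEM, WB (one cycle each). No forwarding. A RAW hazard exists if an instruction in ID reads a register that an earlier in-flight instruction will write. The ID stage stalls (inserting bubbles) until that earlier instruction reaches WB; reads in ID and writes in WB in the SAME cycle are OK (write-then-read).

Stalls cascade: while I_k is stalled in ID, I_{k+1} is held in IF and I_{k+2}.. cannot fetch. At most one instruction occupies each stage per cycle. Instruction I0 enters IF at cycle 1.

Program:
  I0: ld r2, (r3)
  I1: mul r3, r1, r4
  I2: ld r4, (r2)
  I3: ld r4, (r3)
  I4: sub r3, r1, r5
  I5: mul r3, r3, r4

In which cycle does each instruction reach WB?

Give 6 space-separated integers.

Answer: 5 6 8 9 10 13

Derivation:
I0 ld r2 <- r3: IF@1 ID@2 stall=0 (-) EX@3 MEM@4 WB@5
I1 mul r3 <- r1,r4: IF@2 ID@3 stall=0 (-) EX@4 MEM@5 WB@6
I2 ld r4 <- r2: IF@3 ID@4 stall=1 (RAW on I0.r2 (WB@5)) EX@6 MEM@7 WB@8
I3 ld r4 <- r3: IF@4 ID@6 stall=0 (-) EX@7 MEM@8 WB@9
I4 sub r3 <- r1,r5: IF@6 ID@7 stall=0 (-) EX@8 MEM@9 WB@10
I5 mul r3 <- r3,r4: IF@7 ID@8 stall=2 (RAW on I4.r3 (WB@10)) EX@11 MEM@12 WB@13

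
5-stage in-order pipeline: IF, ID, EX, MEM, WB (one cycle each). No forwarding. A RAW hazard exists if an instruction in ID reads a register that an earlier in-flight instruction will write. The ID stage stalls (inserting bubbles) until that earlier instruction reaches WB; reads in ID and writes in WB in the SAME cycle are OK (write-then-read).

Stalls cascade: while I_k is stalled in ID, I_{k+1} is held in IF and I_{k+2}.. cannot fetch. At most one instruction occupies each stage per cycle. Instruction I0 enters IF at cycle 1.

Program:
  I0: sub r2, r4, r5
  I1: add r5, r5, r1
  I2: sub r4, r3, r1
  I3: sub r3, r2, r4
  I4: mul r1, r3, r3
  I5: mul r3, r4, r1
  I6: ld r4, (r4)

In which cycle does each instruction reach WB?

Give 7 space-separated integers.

I0 sub r2 <- r4,r5: IF@1 ID@2 stall=0 (-) EX@3 MEM@4 WB@5
I1 add r5 <- r5,r1: IF@2 ID@3 stall=0 (-) EX@4 MEM@5 WB@6
I2 sub r4 <- r3,r1: IF@3 ID@4 stall=0 (-) EX@5 MEM@6 WB@7
I3 sub r3 <- r2,r4: IF@4 ID@5 stall=2 (RAW on I2.r4 (WB@7)) EX@8 MEM@9 WB@10
I4 mul r1 <- r3,r3: IF@5 ID@8 stall=2 (RAW on I3.r3 (WB@10)) EX@11 MEM@12 WB@13
I5 mul r3 <- r4,r1: IF@8 ID@11 stall=2 (RAW on I4.r1 (WB@13)) EX@14 MEM@15 WB@16
I6 ld r4 <- r4: IF@11 ID@14 stall=0 (-) EX@15 MEM@16 WB@17

Answer: 5 6 7 10 13 16 17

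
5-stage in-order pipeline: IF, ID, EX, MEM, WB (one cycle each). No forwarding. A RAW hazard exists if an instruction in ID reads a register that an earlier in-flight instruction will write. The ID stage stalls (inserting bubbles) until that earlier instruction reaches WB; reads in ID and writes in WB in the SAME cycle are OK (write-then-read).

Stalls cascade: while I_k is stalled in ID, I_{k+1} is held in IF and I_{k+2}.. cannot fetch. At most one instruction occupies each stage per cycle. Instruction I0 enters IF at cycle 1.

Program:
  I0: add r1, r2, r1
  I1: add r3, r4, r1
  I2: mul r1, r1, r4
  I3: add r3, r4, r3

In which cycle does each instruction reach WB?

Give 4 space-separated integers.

I0 add r1 <- r2,r1: IF@1 ID@2 stall=0 (-) EX@3 MEM@4 WB@5
I1 add r3 <- r4,r1: IF@2 ID@3 stall=2 (RAW on I0.r1 (WB@5)) EX@6 MEM@7 WB@8
I2 mul r1 <- r1,r4: IF@3 ID@6 stall=0 (-) EX@7 MEM@8 WB@9
I3 add r3 <- r4,r3: IF@6 ID@7 stall=1 (RAW on I1.r3 (WB@8)) EX@9 MEM@10 WB@11

Answer: 5 8 9 11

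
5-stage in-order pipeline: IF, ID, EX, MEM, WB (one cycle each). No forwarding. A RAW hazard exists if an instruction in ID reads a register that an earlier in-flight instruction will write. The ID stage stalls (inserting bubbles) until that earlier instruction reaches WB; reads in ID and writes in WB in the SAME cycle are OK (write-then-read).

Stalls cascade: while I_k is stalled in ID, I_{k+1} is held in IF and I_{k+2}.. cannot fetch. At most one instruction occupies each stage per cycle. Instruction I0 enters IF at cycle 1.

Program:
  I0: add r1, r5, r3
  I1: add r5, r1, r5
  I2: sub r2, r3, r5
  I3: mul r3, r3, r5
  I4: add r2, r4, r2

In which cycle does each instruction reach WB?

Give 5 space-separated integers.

I0 add r1 <- r5,r3: IF@1 ID@2 stall=0 (-) EX@3 MEM@4 WB@5
I1 add r5 <- r1,r5: IF@2 ID@3 stall=2 (RAW on I0.r1 (WB@5)) EX@6 MEM@7 WB@8
I2 sub r2 <- r3,r5: IF@3 ID@6 stall=2 (RAW on I1.r5 (WB@8)) EX@9 MEM@10 WB@11
I3 mul r3 <- r3,r5: IF@6 ID@9 stall=0 (-) EX@10 MEM@11 WB@12
I4 add r2 <- r4,r2: IF@9 ID@10 stall=1 (RAW on I2.r2 (WB@11)) EX@12 MEM@13 WB@14

Answer: 5 8 11 12 14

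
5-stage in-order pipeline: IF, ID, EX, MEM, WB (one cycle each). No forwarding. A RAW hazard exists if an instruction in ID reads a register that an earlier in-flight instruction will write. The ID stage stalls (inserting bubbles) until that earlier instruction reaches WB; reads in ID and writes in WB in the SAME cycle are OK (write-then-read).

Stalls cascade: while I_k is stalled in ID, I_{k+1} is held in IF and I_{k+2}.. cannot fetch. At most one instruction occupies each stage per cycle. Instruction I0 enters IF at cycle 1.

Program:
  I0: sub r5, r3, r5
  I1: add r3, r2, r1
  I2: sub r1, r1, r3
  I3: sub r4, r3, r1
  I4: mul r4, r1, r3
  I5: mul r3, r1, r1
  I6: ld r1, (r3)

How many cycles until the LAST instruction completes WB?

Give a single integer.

Answer: 17

Derivation:
I0 sub r5 <- r3,r5: IF@1 ID@2 stall=0 (-) EX@3 MEM@4 WB@5
I1 add r3 <- r2,r1: IF@2 ID@3 stall=0 (-) EX@4 MEM@5 WB@6
I2 sub r1 <- r1,r3: IF@3 ID@4 stall=2 (RAW on I1.r3 (WB@6)) EX@7 MEM@8 WB@9
I3 sub r4 <- r3,r1: IF@4 ID@7 stall=2 (RAW on I2.r1 (WB@9)) EX@10 MEM@11 WB@12
I4 mul r4 <- r1,r3: IF@7 ID@10 stall=0 (-) EX@11 MEM@12 WB@13
I5 mul r3 <- r1,r1: IF@10 ID@11 stall=0 (-) EX@12 MEM@13 WB@14
I6 ld r1 <- r3: IF@11 ID@12 stall=2 (RAW on I5.r3 (WB@14)) EX@15 MEM@16 WB@17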